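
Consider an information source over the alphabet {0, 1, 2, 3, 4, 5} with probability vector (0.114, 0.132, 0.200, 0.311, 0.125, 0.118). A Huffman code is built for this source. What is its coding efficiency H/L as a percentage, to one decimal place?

Entropy H = −Σ p log₂ p ≈ 2.4700 bits.
Huffman merges: 57/500+59/500→29/125; 1/8+33/250→257/1000; 1/5+29/125→54/125; 257/1000+311/1000→71/125; 54/125+71/125→1. L = 2489/1000 ≈ 2.4890.
Efficiency = H/L = 2.4700/2.4890 = 99.2%.

99.2%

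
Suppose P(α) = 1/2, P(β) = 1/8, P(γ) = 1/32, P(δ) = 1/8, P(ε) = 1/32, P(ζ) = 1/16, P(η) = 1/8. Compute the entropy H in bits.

2.1875 bits

Each probability is a power of 1/2, so log₂(1/p) is an integer.
H = Σ p·log₂(1/p) = 1/2·1 + 1/8·3 + 1/32·5 + 1/8·3 + 1/32·5 + 1/16·4 + 1/8·3 = 2.1875 bits.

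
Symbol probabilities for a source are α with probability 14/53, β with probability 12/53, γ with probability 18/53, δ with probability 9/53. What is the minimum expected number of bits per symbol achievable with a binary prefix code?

2 bits/symbol

Repeatedly combine the two least-probable nodes; the expected code length is the sum of the merged weights.
merge 9/53 + 12/53 → 21/53
merge 14/53 + 18/53 → 32/53
merge 21/53 + 32/53 → 1
L = 21/53 + 32/53 + 1 = 2 bits/symbol.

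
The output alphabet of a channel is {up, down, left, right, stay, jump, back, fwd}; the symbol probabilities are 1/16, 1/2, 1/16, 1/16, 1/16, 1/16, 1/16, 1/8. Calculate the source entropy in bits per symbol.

Each probability is a power of 1/2, so log₂(1/p) is an integer.
H = Σ p·log₂(1/p) = 1/16·4 + 1/2·1 + 1/16·4 + 1/16·4 + 1/16·4 + 1/16·4 + 1/16·4 + 1/8·3 = 2.375 bits.

2.375 bits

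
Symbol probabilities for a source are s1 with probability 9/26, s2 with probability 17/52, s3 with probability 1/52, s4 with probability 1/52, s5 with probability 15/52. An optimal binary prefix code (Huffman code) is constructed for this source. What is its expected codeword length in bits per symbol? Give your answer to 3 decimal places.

2.019 bits/symbol

Repeatedly combine the two least-probable nodes; the expected code length is the sum of the merged weights.
merge 1/52 + 1/52 → 1/26
merge 1/26 + 15/52 → 17/52
merge 17/52 + 17/52 → 17/26
merge 9/26 + 17/26 → 1
L = 1/26 + 17/52 + 17/26 + 1 = 105/52 ≈ 2.019 bits/symbol.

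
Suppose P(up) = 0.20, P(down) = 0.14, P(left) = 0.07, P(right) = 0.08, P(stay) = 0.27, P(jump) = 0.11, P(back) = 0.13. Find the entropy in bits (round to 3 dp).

H = −Σ pᵢ log₂ pᵢ.
−0.20·log₂(0.20) = 0.4644
−0.14·log₂(0.14) = 0.3971
−0.07·log₂(0.07) = 0.2686
−0.08·log₂(0.08) = 0.2915
−0.27·log₂(0.27) = 0.5100
−0.11·log₂(0.11) = 0.3503
−0.13·log₂(0.13) = 0.3826
Sum ≈ 2.6645 → 2.665 bits.

2.665 bits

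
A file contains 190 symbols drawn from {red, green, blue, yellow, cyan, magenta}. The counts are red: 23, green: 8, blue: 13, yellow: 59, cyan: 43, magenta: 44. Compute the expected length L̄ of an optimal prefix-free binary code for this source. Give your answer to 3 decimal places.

2.342 bits/symbol

Probabilities are the counts divided by 190.
Repeatedly combine the two least-probable nodes; the expected code length is the sum of the merged weights.
merge 4/95 + 13/190 → 21/190
merge 21/190 + 23/190 → 22/95
merge 43/190 + 22/95 → 87/190
merge 22/95 + 59/190 → 103/190
merge 87/190 + 103/190 → 1
L = 21/190 + 22/95 + 87/190 + 103/190 + 1 = 89/38 ≈ 2.342 bits/symbol.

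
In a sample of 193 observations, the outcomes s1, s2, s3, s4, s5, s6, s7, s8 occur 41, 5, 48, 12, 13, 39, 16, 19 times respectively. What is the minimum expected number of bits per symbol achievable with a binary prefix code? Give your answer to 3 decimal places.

Probabilities are the counts divided by 193.
Repeatedly combine the two least-probable nodes; the expected code length is the sum of the merged weights.
merge 5/193 + 12/193 → 17/193
merge 13/193 + 16/193 → 29/193
merge 17/193 + 19/193 → 36/193
merge 29/193 + 36/193 → 65/193
merge 39/193 + 41/193 → 80/193
merge 48/193 + 65/193 → 113/193
merge 80/193 + 113/193 → 1
L = 17/193 + 29/193 + 36/193 + 65/193 + 80/193 + 113/193 + 1 = 533/193 ≈ 2.762 bits/symbol.

2.762 bits/symbol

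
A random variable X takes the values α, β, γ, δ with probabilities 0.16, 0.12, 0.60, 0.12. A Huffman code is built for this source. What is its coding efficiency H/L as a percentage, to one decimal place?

Entropy H = −Σ p log₂ p ≈ 1.5993 bits.
Huffman merges: 3/25+3/25→6/25; 4/25+6/25→2/5; 2/5+3/5→1. L = 41/25 ≈ 1.6400.
Efficiency = H/L = 1.5993/1.6400 = 97.5%.

97.5%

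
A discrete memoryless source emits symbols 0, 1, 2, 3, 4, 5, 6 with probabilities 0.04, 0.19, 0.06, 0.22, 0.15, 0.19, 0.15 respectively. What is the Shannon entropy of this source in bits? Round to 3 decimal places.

H = −Σ pᵢ log₂ pᵢ.
−0.04·log₂(0.04) = 0.1858
−0.19·log₂(0.19) = 0.4552
−0.06·log₂(0.06) = 0.2435
−0.22·log₂(0.22) = 0.4806
−0.15·log₂(0.15) = 0.4105
−0.19·log₂(0.19) = 0.4552
−0.15·log₂(0.15) = 0.4105
Sum ≈ 2.6414 → 2.641 bits.

2.641 bits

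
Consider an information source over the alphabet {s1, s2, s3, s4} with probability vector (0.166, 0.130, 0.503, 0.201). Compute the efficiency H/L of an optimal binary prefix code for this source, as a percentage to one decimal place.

Entropy H = −Σ p log₂ p ≈ 1.7766 bits.
Huffman merges: 13/100+83/500→37/125; 201/1000+37/125→497/1000; 497/1000+503/1000→1. L = 1793/1000 ≈ 1.7930.
Efficiency = H/L = 1.7766/1.7930 = 99.1%.

99.1%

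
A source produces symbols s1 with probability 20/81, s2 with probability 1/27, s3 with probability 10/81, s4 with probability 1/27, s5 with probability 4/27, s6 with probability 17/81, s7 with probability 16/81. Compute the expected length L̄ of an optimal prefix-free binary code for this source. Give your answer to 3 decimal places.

2.617 bits/symbol

Repeatedly combine the two least-probable nodes; the expected code length is the sum of the merged weights.
merge 1/27 + 1/27 → 2/27
merge 2/27 + 10/81 → 16/81
merge 4/27 + 16/81 → 28/81
merge 16/81 + 17/81 → 11/27
merge 20/81 + 28/81 → 16/27
merge 11/27 + 16/27 → 1
L = 2/27 + 16/81 + 28/81 + 11/27 + 16/27 + 1 = 212/81 ≈ 2.617 bits/symbol.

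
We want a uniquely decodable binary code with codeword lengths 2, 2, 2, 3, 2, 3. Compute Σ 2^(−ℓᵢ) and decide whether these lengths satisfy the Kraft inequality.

1.25; no

With common denominator 2^3 = 8: Σ 2^(−ℓᵢ) = 2/8 + 2/8 + 2/8 + 1/8 + 2/8 + 1/8 = 10/8 = 1.25.
Kraft's inequality requires Σ ≤ 1; here Σ = 1.25 > 1, so no such prefix code exists.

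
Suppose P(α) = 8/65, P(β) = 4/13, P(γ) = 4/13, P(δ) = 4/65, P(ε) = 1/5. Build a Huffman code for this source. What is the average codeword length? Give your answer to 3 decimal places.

Repeatedly combine the two least-probable nodes; the expected code length is the sum of the merged weights.
merge 4/65 + 8/65 → 12/65
merge 12/65 + 1/5 → 5/13
merge 4/13 + 4/13 → 8/13
merge 5/13 + 8/13 → 1
L = 12/65 + 5/13 + 8/13 + 1 = 142/65 ≈ 2.185 bits/symbol.

2.185 bits/symbol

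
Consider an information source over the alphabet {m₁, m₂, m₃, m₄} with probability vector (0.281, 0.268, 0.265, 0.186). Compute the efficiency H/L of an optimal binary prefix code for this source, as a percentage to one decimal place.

Entropy H = −Σ p log₂ p ≈ 1.9828 bits.
Huffman merges: 93/500+53/200→451/1000; 67/250+281/1000→549/1000; 451/1000+549/1000→1. L = 2 ≈ 2.0000.
Efficiency = H/L = 1.9828/2.0000 = 99.1%.

99.1%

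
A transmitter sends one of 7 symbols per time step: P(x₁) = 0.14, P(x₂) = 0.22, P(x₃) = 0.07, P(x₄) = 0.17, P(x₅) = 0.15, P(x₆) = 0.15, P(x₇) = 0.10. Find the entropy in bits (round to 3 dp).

H = −Σ pᵢ log₂ pᵢ.
−0.14·log₂(0.14) = 0.3971
−0.22·log₂(0.22) = 0.4806
−0.07·log₂(0.07) = 0.2686
−0.17·log₂(0.17) = 0.4346
−0.15·log₂(0.15) = 0.4105
−0.15·log₂(0.15) = 0.4105
−0.10·log₂(0.10) = 0.3322
Sum ≈ 2.7341 → 2.734 bits.

2.734 bits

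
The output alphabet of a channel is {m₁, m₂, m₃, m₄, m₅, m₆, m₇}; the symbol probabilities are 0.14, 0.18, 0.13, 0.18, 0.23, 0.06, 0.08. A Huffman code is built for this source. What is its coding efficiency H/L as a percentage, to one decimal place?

98.6%

Entropy H = −Σ p log₂ p ≈ 2.6931 bits.
Huffman merges: 3/50+2/25→7/50; 13/100+7/50→27/100; 7/50+9/50→8/25; 9/50+23/100→41/100; 27/100+8/25→59/100; 41/100+59/100→1. L = 273/100 ≈ 2.7300.
Efficiency = H/L = 2.6931/2.7300 = 98.6%.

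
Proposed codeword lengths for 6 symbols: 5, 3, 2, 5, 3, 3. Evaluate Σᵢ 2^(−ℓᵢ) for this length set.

0.6875

With common denominator 2^5 = 32: Σ 2^(−ℓᵢ) = 1/32 + 4/32 + 8/32 + 1/32 + 4/32 + 4/32 = 22/32 = 0.6875.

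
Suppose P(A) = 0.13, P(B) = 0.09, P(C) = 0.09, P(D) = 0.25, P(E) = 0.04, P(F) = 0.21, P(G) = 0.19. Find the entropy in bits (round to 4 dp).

H = −Σ pᵢ log₂ pᵢ.
−0.13·log₂(0.13) = 0.3826
−0.09·log₂(0.09) = 0.3127
−0.09·log₂(0.09) = 0.3127
−0.25·log₂(0.25) = 0.5000
−0.04·log₂(0.04) = 0.1858
−0.21·log₂(0.21) = 0.4728
−0.19·log₂(0.19) = 0.4552
Sum ≈ 2.6218 → 2.6218 bits.

2.6218 bits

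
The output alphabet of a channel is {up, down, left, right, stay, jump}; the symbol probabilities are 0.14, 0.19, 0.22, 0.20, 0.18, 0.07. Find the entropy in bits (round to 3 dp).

2.511 bits

H = −Σ pᵢ log₂ pᵢ.
−0.14·log₂(0.14) = 0.3971
−0.19·log₂(0.19) = 0.4552
−0.22·log₂(0.22) = 0.4806
−0.20·log₂(0.20) = 0.4644
−0.18·log₂(0.18) = 0.4453
−0.07·log₂(0.07) = 0.2686
Sum ≈ 2.5112 → 2.511 bits.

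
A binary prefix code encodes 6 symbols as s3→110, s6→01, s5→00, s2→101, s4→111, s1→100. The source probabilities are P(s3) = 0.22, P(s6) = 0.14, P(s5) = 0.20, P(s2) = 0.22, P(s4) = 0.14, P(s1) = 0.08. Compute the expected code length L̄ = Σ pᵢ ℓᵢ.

L̄ = Σ pᵢ·ℓᵢ = 0.22·3 + 0.14·2 + 0.20·2 + 0.22·3 + 0.14·3 + 0.08·3 = 2.66 bits/symbol.

2.66 bits/symbol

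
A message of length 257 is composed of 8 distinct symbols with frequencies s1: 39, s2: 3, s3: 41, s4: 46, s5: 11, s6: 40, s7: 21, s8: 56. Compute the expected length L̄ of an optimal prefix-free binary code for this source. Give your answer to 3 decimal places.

2.794 bits/symbol

Probabilities are the counts divided by 257.
Repeatedly combine the two least-probable nodes; the expected code length is the sum of the merged weights.
merge 3/257 + 11/257 → 14/257
merge 14/257 + 21/257 → 35/257
merge 35/257 + 39/257 → 74/257
merge 40/257 + 41/257 → 81/257
merge 46/257 + 56/257 → 102/257
merge 74/257 + 81/257 → 155/257
merge 102/257 + 155/257 → 1
L = 14/257 + 35/257 + 74/257 + 81/257 + 102/257 + 155/257 + 1 = 718/257 ≈ 2.794 bits/symbol.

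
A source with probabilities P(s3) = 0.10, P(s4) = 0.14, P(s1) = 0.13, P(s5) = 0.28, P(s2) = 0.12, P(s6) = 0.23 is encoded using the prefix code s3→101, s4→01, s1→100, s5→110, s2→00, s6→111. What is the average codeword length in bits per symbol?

L̄ = Σ pᵢ·ℓᵢ = 0.10·3 + 0.14·2 + 0.13·3 + 0.28·3 + 0.12·2 + 0.23·3 = 2.74 bits/symbol.

2.74 bits/symbol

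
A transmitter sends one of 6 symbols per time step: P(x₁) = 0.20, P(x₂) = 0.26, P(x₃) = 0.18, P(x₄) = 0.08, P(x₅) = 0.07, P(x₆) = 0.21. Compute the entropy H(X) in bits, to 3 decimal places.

H = −Σ pᵢ log₂ pᵢ.
−0.20·log₂(0.20) = 0.4644
−0.26·log₂(0.26) = 0.5053
−0.18·log₂(0.18) = 0.4453
−0.08·log₂(0.08) = 0.2915
−0.07·log₂(0.07) = 0.2686
−0.21·log₂(0.21) = 0.4728
Sum ≈ 2.4479 → 2.448 bits.

2.448 bits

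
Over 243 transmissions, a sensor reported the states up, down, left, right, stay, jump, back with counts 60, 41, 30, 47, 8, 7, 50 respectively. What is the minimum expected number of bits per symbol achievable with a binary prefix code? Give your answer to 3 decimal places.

2.601 bits/symbol

Probabilities are the counts divided by 243.
Repeatedly combine the two least-probable nodes; the expected code length is the sum of the merged weights.
merge 7/243 + 8/243 → 5/81
merge 5/81 + 10/81 → 5/27
merge 41/243 + 5/27 → 86/243
merge 47/243 + 50/243 → 97/243
merge 20/81 + 86/243 → 146/243
merge 97/243 + 146/243 → 1
L = 5/81 + 5/27 + 86/243 + 97/243 + 146/243 + 1 = 632/243 ≈ 2.601 bits/symbol.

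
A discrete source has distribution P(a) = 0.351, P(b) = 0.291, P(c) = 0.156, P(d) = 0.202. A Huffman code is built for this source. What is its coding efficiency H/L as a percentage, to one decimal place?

96.6%

Entropy H = −Σ p log₂ p ≈ 1.9327 bits.
Huffman merges: 39/250+101/500→179/500; 291/1000+351/1000→321/500; 179/500+321/500→1. L = 2 ≈ 2.0000.
Efficiency = H/L = 1.9327/2.0000 = 96.6%.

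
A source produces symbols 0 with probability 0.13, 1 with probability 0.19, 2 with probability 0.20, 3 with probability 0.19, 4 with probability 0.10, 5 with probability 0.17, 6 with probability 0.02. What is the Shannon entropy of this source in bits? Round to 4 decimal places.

H = −Σ pᵢ log₂ pᵢ.
−0.13·log₂(0.13) = 0.3826
−0.19·log₂(0.19) = 0.4552
−0.20·log₂(0.20) = 0.4644
−0.19·log₂(0.19) = 0.4552
−0.10·log₂(0.10) = 0.3322
−0.17·log₂(0.17) = 0.4346
−0.02·log₂(0.02) = 0.1129
Sum ≈ 2.6371 → 2.6371 bits.

2.6371 bits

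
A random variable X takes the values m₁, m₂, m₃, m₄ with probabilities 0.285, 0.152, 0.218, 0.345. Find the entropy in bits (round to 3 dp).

H = −Σ pᵢ log₂ pᵢ.
−0.285·log₂(0.285) = 0.5161
−0.152·log₂(0.152) = 0.4131
−0.218·log₂(0.218) = 0.4791
−0.345·log₂(0.345) = 0.5297
Sum ≈ 1.9380 → 1.938 bits.

1.938 bits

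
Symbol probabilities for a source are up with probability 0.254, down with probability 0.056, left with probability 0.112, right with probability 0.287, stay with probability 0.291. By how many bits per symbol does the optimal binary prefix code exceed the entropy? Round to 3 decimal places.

0.044 bits

Entropy H = −Σ p log₂ p ≈ 2.1239 bits.
Huffman merges: 7/125+14/125→21/125; 21/125+127/500→211/500; 287/1000+291/1000→289/500; 211/500+289/500→1. L = 271/125 ≈ 2.1680.
L − H = 2.1680 − 2.1239 = 0.044 bits.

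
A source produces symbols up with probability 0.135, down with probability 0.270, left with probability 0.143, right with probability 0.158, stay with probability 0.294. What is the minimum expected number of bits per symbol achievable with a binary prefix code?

2.278 bits/symbol

Repeatedly combine the two least-probable nodes; the expected code length is the sum of the merged weights.
merge 27/200 + 143/1000 → 139/500
merge 79/500 + 27/100 → 107/250
merge 139/500 + 147/500 → 143/250
merge 107/250 + 143/250 → 1
L = 139/500 + 107/250 + 143/250 + 1 = 1139/500 = 2.278 bits/symbol.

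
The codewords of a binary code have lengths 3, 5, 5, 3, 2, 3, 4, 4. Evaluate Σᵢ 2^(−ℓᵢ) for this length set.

With common denominator 2^5 = 32: Σ 2^(−ℓᵢ) = 4/32 + 1/32 + 1/32 + 4/32 + 8/32 + 4/32 + 2/32 + 2/32 = 26/32 = 0.8125.

0.8125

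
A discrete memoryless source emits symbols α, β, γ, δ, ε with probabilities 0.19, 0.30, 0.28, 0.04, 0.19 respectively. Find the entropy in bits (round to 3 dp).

2.132 bits

H = −Σ pᵢ log₂ pᵢ.
−0.19·log₂(0.19) = 0.4552
−0.30·log₂(0.30) = 0.5211
−0.28·log₂(0.28) = 0.5142
−0.04·log₂(0.04) = 0.1858
−0.19·log₂(0.19) = 0.4552
Sum ≈ 2.1315 → 2.132 bits.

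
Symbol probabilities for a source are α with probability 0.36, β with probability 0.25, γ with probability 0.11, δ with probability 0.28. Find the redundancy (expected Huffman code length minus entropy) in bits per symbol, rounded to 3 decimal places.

Entropy H = −Σ p log₂ p ≈ 1.8951 bits.
Huffman merges: 11/100+1/4→9/25; 7/25+9/25→16/25; 9/25+16/25→1. L = 2 ≈ 2.0000.
L − H = 2.0000 − 1.8951 = 0.105 bits.

0.105 bits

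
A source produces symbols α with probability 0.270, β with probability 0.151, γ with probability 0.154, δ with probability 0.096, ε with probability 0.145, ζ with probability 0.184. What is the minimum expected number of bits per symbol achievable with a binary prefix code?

Repeatedly combine the two least-probable nodes; the expected code length is the sum of the merged weights.
merge 12/125 + 29/200 → 241/1000
merge 151/1000 + 77/500 → 61/200
merge 23/125 + 241/1000 → 17/40
merge 27/100 + 61/200 → 23/40
merge 17/40 + 23/40 → 1
L = 241/1000 + 61/200 + 17/40 + 23/40 + 1 = 1273/500 = 2.546 bits/symbol.

2.546 bits/symbol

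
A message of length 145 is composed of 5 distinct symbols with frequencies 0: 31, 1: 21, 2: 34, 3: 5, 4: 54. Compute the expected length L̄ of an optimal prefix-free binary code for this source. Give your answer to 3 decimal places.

Probabilities are the counts divided by 145.
Repeatedly combine the two least-probable nodes; the expected code length is the sum of the merged weights.
merge 1/29 + 21/145 → 26/145
merge 26/145 + 31/145 → 57/145
merge 34/145 + 54/145 → 88/145
merge 57/145 + 88/145 → 1
L = 26/145 + 57/145 + 88/145 + 1 = 316/145 ≈ 2.179 bits/symbol.

2.179 bits/symbol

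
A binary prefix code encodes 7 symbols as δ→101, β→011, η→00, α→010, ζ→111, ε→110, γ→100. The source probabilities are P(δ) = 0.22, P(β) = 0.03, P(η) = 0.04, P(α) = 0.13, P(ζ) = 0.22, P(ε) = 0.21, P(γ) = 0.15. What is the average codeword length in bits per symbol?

2.96 bits/symbol

L̄ = Σ pᵢ·ℓᵢ = 0.22·3 + 0.03·3 + 0.04·2 + 0.13·3 + 0.22·3 + 0.21·3 + 0.15·3 = 2.96 bits/symbol.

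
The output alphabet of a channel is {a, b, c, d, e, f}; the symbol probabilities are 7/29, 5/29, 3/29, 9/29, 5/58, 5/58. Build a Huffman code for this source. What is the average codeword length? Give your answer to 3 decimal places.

Repeatedly combine the two least-probable nodes; the expected code length is the sum of the merged weights.
merge 5/58 + 5/58 → 5/29
merge 3/29 + 5/29 → 8/29
merge 5/29 + 7/29 → 12/29
merge 8/29 + 9/29 → 17/29
merge 12/29 + 17/29 → 1
L = 5/29 + 8/29 + 12/29 + 17/29 + 1 = 71/29 ≈ 2.448 bits/symbol.

2.448 bits/symbol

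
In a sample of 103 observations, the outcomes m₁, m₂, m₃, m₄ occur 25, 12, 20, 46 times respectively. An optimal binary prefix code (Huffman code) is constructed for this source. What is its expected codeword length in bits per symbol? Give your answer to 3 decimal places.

Probabilities are the counts divided by 103.
Repeatedly combine the two least-probable nodes; the expected code length is the sum of the merged weights.
merge 12/103 + 20/103 → 32/103
merge 25/103 + 32/103 → 57/103
merge 46/103 + 57/103 → 1
L = 32/103 + 57/103 + 1 = 192/103 ≈ 1.864 bits/symbol.

1.864 bits/symbol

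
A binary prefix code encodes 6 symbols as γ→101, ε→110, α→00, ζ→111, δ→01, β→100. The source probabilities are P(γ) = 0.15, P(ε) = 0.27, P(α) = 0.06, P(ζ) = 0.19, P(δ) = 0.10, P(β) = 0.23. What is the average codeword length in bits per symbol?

L̄ = Σ pᵢ·ℓᵢ = 0.15·3 + 0.27·3 + 0.06·2 + 0.19·3 + 0.10·2 + 0.23·3 = 2.84 bits/symbol.

2.84 bits/symbol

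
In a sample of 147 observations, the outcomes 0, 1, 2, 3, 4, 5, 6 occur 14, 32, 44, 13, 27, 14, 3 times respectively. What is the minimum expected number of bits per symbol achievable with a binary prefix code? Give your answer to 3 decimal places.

Probabilities are the counts divided by 147.
Repeatedly combine the two least-probable nodes; the expected code length is the sum of the merged weights.
merge 1/49 + 13/147 → 16/147
merge 2/21 + 2/21 → 4/21
merge 16/147 + 9/49 → 43/147
merge 4/21 + 32/147 → 20/49
merge 43/147 + 44/147 → 29/49
merge 20/49 + 29/49 → 1
L = 16/147 + 4/21 + 43/147 + 20/49 + 29/49 + 1 = 127/49 ≈ 2.592 bits/symbol.

2.592 bits/symbol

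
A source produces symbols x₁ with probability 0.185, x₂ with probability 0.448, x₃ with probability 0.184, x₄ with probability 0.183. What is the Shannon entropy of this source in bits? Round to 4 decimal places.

1.8671 bits

H = −Σ pᵢ log₂ pᵢ.
−0.185·log₂(0.185) = 0.4504
−0.448·log₂(0.448) = 0.5190
−0.184·log₂(0.184) = 0.4494
−0.183·log₂(0.183) = 0.4484
Sum ≈ 1.8671 → 1.8671 bits.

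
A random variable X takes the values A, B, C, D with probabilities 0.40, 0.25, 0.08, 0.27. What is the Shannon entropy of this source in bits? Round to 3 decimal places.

H = −Σ pᵢ log₂ pᵢ.
−0.40·log₂(0.40) = 0.5288
−0.25·log₂(0.25) = 0.5000
−0.08·log₂(0.08) = 0.2915
−0.27·log₂(0.27) = 0.5100
Sum ≈ 1.8303 → 1.830 bits.

1.830 bits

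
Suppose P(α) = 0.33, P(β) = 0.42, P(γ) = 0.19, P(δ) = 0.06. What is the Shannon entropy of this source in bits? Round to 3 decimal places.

1.752 bits

H = −Σ pᵢ log₂ pᵢ.
−0.33·log₂(0.33) = 0.5278
−0.42·log₂(0.42) = 0.5256
−0.19·log₂(0.19) = 0.4552
−0.06·log₂(0.06) = 0.2435
Sum ≈ 1.7522 → 1.752 bits.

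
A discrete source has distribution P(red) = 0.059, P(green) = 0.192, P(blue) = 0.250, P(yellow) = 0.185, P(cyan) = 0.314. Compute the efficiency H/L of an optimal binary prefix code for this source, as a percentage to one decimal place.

96.8%

Entropy H = −Σ p log₂ p ≈ 2.1731 bits.
Huffman merges: 59/1000+37/200→61/250; 24/125+61/250→109/250; 1/4+157/500→141/250; 109/250+141/250→1. L = 561/250 ≈ 2.2440.
Efficiency = H/L = 2.1731/2.2440 = 96.8%.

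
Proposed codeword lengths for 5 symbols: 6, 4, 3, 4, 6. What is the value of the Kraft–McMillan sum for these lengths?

0.28125

With common denominator 2^6 = 64: Σ 2^(−ℓᵢ) = 1/64 + 4/64 + 8/64 + 4/64 + 1/64 = 18/64 = 0.28125.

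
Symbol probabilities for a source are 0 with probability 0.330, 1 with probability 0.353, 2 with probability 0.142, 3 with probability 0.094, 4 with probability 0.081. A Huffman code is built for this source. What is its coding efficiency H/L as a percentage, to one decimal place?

Entropy H = −Σ p log₂ p ≈ 2.0724 bits.
Huffman merges: 81/1000+47/500→7/40; 71/500+7/40→317/1000; 317/1000+33/100→647/1000; 353/1000+647/1000→1. L = 2139/1000 ≈ 2.1390.
Efficiency = H/L = 2.0724/2.1390 = 96.9%.

96.9%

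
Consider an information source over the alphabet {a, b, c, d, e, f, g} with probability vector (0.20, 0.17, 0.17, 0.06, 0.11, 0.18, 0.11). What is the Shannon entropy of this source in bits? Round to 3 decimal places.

H = −Σ pᵢ log₂ pᵢ.
−0.20·log₂(0.20) = 0.4644
−0.17·log₂(0.17) = 0.4346
−0.17·log₂(0.17) = 0.4346
−0.06·log₂(0.06) = 0.2435
−0.11·log₂(0.11) = 0.3503
−0.18·log₂(0.18) = 0.4453
−0.11·log₂(0.11) = 0.3503
Sum ≈ 2.7230 → 2.723 bits.

2.723 bits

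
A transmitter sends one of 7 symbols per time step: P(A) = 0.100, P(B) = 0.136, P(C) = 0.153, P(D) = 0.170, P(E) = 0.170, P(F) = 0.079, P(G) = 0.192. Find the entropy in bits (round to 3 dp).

2.754 bits

H = −Σ pᵢ log₂ pᵢ.
−0.100·log₂(0.100) = 0.3322
−0.136·log₂(0.136) = 0.3915
−0.153·log₂(0.153) = 0.4144
−0.170·log₂(0.170) = 0.4346
−0.170·log₂(0.170) = 0.4346
−0.079·log₂(0.079) = 0.2893
−0.192·log₂(0.192) = 0.4571
Sum ≈ 2.7536 → 2.754 bits.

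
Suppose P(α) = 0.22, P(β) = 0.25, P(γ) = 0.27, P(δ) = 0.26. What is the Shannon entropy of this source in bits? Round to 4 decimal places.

1.9959 bits

H = −Σ pᵢ log₂ pᵢ.
−0.22·log₂(0.22) = 0.4806
−0.25·log₂(0.25) = 0.5000
−0.27·log₂(0.27) = 0.5100
−0.26·log₂(0.26) = 0.5053
Sum ≈ 1.9959 → 1.9959 bits.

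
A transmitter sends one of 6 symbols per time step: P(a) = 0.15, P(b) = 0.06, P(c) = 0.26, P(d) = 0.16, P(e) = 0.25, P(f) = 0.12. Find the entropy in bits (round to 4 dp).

2.4495 bits

H = −Σ pᵢ log₂ pᵢ.
−0.15·log₂(0.15) = 0.4105
−0.06·log₂(0.06) = 0.2435
−0.26·log₂(0.26) = 0.5053
−0.16·log₂(0.16) = 0.4230
−0.25·log₂(0.25) = 0.5000
−0.12·log₂(0.12) = 0.3671
Sum ≈ 2.4495 → 2.4495 bits.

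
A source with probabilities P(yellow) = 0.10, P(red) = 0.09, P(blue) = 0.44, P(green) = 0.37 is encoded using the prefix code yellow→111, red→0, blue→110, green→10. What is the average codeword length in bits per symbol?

2.45 bits/symbol

L̄ = Σ pᵢ·ℓᵢ = 0.10·3 + 0.09·1 + 0.44·3 + 0.37·2 = 2.45 bits/symbol.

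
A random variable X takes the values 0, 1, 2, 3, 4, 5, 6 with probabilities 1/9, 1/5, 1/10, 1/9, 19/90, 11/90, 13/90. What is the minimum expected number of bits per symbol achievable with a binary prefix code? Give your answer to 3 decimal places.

2.789 bits/symbol

Repeatedly combine the two least-probable nodes; the expected code length is the sum of the merged weights.
merge 1/10 + 1/9 → 19/90
merge 1/9 + 11/90 → 7/30
merge 13/90 + 1/5 → 31/90
merge 19/90 + 19/90 → 19/45
merge 7/30 + 31/90 → 26/45
merge 19/45 + 26/45 → 1
L = 19/90 + 7/30 + 31/90 + 19/45 + 26/45 + 1 = 251/90 ≈ 2.789 bits/symbol.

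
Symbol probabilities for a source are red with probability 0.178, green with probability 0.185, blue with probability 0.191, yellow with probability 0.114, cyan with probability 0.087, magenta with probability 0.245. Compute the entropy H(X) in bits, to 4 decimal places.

H = −Σ pᵢ log₂ pᵢ.
−0.178·log₂(0.178) = 0.4432
−0.185·log₂(0.185) = 0.4504
−0.191·log₂(0.191) = 0.4562
−0.114·log₂(0.114) = 0.3571
−0.087·log₂(0.087) = 0.3065
−0.245·log₂(0.245) = 0.4971
Sum ≈ 2.5105 → 2.5105 bits.

2.5105 bits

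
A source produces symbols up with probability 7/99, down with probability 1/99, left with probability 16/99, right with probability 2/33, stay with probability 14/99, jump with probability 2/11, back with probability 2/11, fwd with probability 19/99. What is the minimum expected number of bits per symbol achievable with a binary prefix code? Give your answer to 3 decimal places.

2.838 bits/symbol

Repeatedly combine the two least-probable nodes; the expected code length is the sum of the merged weights.
merge 1/99 + 2/33 → 7/99
merge 7/99 + 7/99 → 14/99
merge 14/99 + 14/99 → 28/99
merge 16/99 + 2/11 → 34/99
merge 2/11 + 19/99 → 37/99
merge 28/99 + 34/99 → 62/99
merge 37/99 + 62/99 → 1
L = 7/99 + 14/99 + 28/99 + 34/99 + 37/99 + 62/99 + 1 = 281/99 ≈ 2.838 bits/symbol.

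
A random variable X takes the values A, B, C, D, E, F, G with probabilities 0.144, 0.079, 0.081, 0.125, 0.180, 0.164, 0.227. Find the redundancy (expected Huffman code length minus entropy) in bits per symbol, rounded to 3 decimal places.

0.034 bits

Entropy H = −Σ p log₂ p ≈ 2.7193 bits.
Huffman merges: 79/1000+81/1000→4/25; 1/8+18/125→269/1000; 4/25+41/250→81/250; 9/50+227/1000→407/1000; 269/1000+81/250→593/1000; 407/1000+593/1000→1. L = 2753/1000 ≈ 2.7530.
L − H = 2.7530 − 2.7193 = 0.034 bits.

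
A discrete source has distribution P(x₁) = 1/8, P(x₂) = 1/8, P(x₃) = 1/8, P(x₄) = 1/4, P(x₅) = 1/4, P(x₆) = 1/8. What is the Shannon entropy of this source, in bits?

Each probability is a power of 1/2, so log₂(1/p) is an integer.
H = Σ p·log₂(1/p) = 1/8·3 + 1/8·3 + 1/8·3 + 1/4·2 + 1/4·2 + 1/8·3 = 2.5 bits.

2.5 bits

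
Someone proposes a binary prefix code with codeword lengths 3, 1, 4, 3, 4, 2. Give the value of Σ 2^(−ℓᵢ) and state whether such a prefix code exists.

1.125; no

With common denominator 2^4 = 16: Σ 2^(−ℓᵢ) = 2/16 + 8/16 + 1/16 + 2/16 + 1/16 + 4/16 = 18/16 = 1.125.
Kraft's inequality requires Σ ≤ 1; here Σ = 1.125 > 1, so no such prefix code exists.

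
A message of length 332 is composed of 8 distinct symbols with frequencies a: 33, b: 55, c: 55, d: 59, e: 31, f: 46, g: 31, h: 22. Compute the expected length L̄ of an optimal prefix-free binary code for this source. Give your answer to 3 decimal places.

2.982 bits/symbol

Probabilities are the counts divided by 332.
Repeatedly combine the two least-probable nodes; the expected code length is the sum of the merged weights.
merge 11/166 + 31/332 → 53/332
merge 31/332 + 33/332 → 16/83
merge 23/166 + 53/332 → 99/332
merge 55/332 + 55/332 → 55/166
merge 59/332 + 16/83 → 123/332
merge 99/332 + 55/166 → 209/332
merge 123/332 + 209/332 → 1
L = 53/332 + 16/83 + 99/332 + 55/166 + 123/332 + 209/332 + 1 = 495/166 ≈ 2.982 bits/symbol.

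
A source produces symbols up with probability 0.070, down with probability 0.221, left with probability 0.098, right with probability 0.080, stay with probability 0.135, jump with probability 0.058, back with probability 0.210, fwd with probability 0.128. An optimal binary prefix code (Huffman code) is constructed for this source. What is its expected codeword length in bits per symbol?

2.875 bits/symbol

Repeatedly combine the two least-probable nodes; the expected code length is the sum of the merged weights.
merge 29/500 + 7/100 → 16/125
merge 2/25 + 49/500 → 89/500
merge 16/125 + 16/125 → 32/125
merge 27/200 + 89/500 → 313/1000
merge 21/100 + 221/1000 → 431/1000
merge 32/125 + 313/1000 → 569/1000
merge 431/1000 + 569/1000 → 1
L = 16/125 + 89/500 + 32/125 + 313/1000 + 431/1000 + 569/1000 + 1 = 23/8 = 2.875 bits/symbol.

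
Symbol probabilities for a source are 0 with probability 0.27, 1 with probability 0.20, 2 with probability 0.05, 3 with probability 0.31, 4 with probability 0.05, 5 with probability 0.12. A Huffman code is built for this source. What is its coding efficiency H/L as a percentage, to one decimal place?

99.0%

Entropy H = −Σ p log₂ p ≈ 2.2975 bits.
Huffman merges: 1/20+1/20→1/10; 1/10+3/25→11/50; 1/5+11/50→21/50; 27/100+31/100→29/50; 21/50+29/50→1. L = 58/25 ≈ 2.3200.
Efficiency = H/L = 2.2975/2.3200 = 99.0%.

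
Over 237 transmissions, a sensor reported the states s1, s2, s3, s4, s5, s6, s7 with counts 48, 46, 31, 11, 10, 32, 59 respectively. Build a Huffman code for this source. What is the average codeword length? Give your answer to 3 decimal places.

Probabilities are the counts divided by 237.
Repeatedly combine the two least-probable nodes; the expected code length is the sum of the merged weights.
merge 10/237 + 11/237 → 7/79
merge 7/79 + 31/237 → 52/237
merge 32/237 + 46/237 → 26/79
merge 16/79 + 52/237 → 100/237
merge 59/237 + 26/79 → 137/237
merge 100/237 + 137/237 → 1
L = 7/79 + 52/237 + 26/79 + 100/237 + 137/237 + 1 = 625/237 ≈ 2.637 bits/symbol.

2.637 bits/symbol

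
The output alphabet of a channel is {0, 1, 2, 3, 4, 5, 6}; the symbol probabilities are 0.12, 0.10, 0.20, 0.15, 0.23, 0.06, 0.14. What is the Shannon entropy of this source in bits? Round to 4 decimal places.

2.7025 bits

H = −Σ pᵢ log₂ pᵢ.
−0.12·log₂(0.12) = 0.3671
−0.10·log₂(0.10) = 0.3322
−0.20·log₂(0.20) = 0.4644
−0.15·log₂(0.15) = 0.4105
−0.23·log₂(0.23) = 0.4877
−0.06·log₂(0.06) = 0.2435
−0.14·log₂(0.14) = 0.3971
Sum ≈ 2.7025 → 2.7025 bits.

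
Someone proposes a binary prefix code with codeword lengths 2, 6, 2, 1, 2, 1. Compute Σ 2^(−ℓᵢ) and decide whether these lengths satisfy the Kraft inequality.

With common denominator 2^6 = 64: Σ 2^(−ℓᵢ) = 16/64 + 1/64 + 16/64 + 32/64 + 16/64 + 32/64 = 113/64 = 1.765625.
Kraft's inequality requires Σ ≤ 1; here Σ = 1.765625 > 1, so no such prefix code exists.

1.765625; no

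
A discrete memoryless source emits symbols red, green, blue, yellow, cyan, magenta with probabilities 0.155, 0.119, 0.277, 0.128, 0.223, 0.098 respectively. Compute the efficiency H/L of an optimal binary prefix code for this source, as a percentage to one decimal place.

Entropy H = −Σ p log₂ p ≈ 2.4862 bits.
Huffman merges: 49/500+119/1000→217/1000; 16/125+31/200→283/1000; 217/1000+223/1000→11/25; 277/1000+283/1000→14/25; 11/25+14/25→1. L = 5/2 ≈ 2.5000.
Efficiency = H/L = 2.4862/2.5000 = 99.4%.

99.4%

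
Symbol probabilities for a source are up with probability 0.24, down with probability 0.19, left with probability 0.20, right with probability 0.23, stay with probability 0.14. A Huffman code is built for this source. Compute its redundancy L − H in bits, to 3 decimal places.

Entropy H = −Σ p log₂ p ≈ 2.2985 bits.
Huffman merges: 7/50+19/100→33/100; 1/5+23/100→43/100; 6/25+33/100→57/100; 43/100+57/100→1. L = 233/100 ≈ 2.3300.
L − H = 2.3300 − 2.2985 = 0.031 bits.

0.031 bits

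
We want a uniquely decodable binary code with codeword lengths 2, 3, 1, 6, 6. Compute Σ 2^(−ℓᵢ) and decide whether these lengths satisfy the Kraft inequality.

0.90625; yes

With common denominator 2^6 = 64: Σ 2^(−ℓᵢ) = 16/64 + 8/64 + 32/64 + 1/64 + 1/64 = 58/64 = 0.90625.
Kraft's inequality requires Σ ≤ 1; here Σ = 0.90625 ≤ 1, so such a prefix code exists.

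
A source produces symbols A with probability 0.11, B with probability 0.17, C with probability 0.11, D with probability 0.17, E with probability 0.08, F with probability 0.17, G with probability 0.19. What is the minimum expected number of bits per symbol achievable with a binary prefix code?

Repeatedly combine the two least-probable nodes; the expected code length is the sum of the merged weights.
merge 2/25 + 11/100 → 19/100
merge 11/100 + 17/100 → 7/25
merge 17/100 + 17/100 → 17/50
merge 19/100 + 19/100 → 19/50
merge 7/25 + 17/50 → 31/50
merge 19/50 + 31/50 → 1
L = 19/100 + 7/25 + 17/50 + 19/50 + 31/50 + 1 = 281/100 = 2.81 bits/symbol.

2.81 bits/symbol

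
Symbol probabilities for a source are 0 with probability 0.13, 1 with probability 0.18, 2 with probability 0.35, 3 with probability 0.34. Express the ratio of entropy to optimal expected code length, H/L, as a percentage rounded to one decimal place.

96.3%

Entropy H = −Σ p log₂ p ≈ 1.8872 bits.
Huffman merges: 13/100+9/50→31/100; 31/100+17/50→13/20; 7/20+13/20→1. L = 49/25 ≈ 1.9600.
Efficiency = H/L = 1.8872/1.9600 = 96.3%.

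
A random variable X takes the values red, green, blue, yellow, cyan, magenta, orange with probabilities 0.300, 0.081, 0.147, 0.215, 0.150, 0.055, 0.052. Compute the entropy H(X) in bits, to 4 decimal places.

H = −Σ pᵢ log₂ pᵢ.
−0.300·log₂(0.300) = 0.5211
−0.081·log₂(0.081) = 0.2937
−0.147·log₂(0.147) = 0.4066
−0.215·log₂(0.215) = 0.4768
−0.150·log₂(0.150) = 0.4105
−0.055·log₂(0.055) = 0.2301
−0.052·log₂(0.052) = 0.2218
Sum ≈ 2.5607 → 2.5607 bits.

2.5607 bits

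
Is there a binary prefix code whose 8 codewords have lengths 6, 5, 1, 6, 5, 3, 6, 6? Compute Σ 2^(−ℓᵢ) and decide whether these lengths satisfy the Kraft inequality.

0.75; yes

With common denominator 2^6 = 64: Σ 2^(−ℓᵢ) = 1/64 + 2/64 + 32/64 + 1/64 + 2/64 + 8/64 + 1/64 + 1/64 = 48/64 = 0.75.
Kraft's inequality requires Σ ≤ 1; here Σ = 0.75 ≤ 1, so such a prefix code exists.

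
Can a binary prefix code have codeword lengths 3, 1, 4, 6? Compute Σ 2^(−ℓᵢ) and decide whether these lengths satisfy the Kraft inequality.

With common denominator 2^6 = 64: Σ 2^(−ℓᵢ) = 8/64 + 32/64 + 4/64 + 1/64 = 45/64 = 0.703125.
Kraft's inequality requires Σ ≤ 1; here Σ = 0.703125 ≤ 1, so such a prefix code exists.

0.703125; yes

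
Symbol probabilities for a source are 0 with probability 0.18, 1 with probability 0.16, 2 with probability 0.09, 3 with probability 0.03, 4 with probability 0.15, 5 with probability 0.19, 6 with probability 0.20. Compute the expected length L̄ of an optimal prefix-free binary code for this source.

Repeatedly combine the two least-probable nodes; the expected code length is the sum of the merged weights.
merge 3/100 + 9/100 → 3/25
merge 3/25 + 3/20 → 27/100
merge 4/25 + 9/50 → 17/50
merge 19/100 + 1/5 → 39/100
merge 27/100 + 17/50 → 61/100
merge 39/100 + 61/100 → 1
L = 3/25 + 27/100 + 17/50 + 39/100 + 61/100 + 1 = 273/100 = 2.73 bits/symbol.

2.73 bits/symbol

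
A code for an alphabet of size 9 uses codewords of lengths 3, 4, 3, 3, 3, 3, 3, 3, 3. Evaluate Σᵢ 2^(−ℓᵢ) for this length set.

With common denominator 2^4 = 16: Σ 2^(−ℓᵢ) = 2/16 + 1/16 + 2/16 + 2/16 + 2/16 + 2/16 + 2/16 + 2/16 + 2/16 = 17/16 = 1.0625.

1.0625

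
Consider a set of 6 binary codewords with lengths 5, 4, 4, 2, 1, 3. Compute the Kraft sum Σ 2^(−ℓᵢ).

1.03125

With common denominator 2^5 = 32: Σ 2^(−ℓᵢ) = 1/32 + 2/32 + 2/32 + 8/32 + 16/32 + 4/32 = 33/32 = 1.03125.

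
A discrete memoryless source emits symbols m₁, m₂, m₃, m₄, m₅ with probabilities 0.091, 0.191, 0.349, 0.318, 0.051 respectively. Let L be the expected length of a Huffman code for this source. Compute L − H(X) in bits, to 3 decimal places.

0.081 bits

Entropy H = −Σ p log₂ p ≈ 2.0455 bits.
Huffman merges: 51/1000+91/1000→71/500; 71/500+191/1000→333/1000; 159/500+333/1000→651/1000; 349/1000+651/1000→1. L = 1063/500 ≈ 2.1260.
L − H = 2.1260 − 2.0455 = 0.081 bits.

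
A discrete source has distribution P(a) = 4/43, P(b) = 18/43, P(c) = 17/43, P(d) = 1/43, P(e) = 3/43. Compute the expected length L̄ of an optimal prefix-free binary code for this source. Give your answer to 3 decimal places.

1.860 bits/symbol

Repeatedly combine the two least-probable nodes; the expected code length is the sum of the merged weights.
merge 1/43 + 3/43 → 4/43
merge 4/43 + 4/43 → 8/43
merge 8/43 + 17/43 → 25/43
merge 18/43 + 25/43 → 1
L = 4/43 + 8/43 + 25/43 + 1 = 80/43 ≈ 1.860 bits/symbol.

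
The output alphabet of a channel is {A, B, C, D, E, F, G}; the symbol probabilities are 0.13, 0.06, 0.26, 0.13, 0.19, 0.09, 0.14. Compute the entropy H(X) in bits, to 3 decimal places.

H = −Σ pᵢ log₂ pᵢ.
−0.13·log₂(0.13) = 0.3826
−0.06·log₂(0.06) = 0.2435
−0.26·log₂(0.26) = 0.5053
−0.13·log₂(0.13) = 0.3826
−0.19·log₂(0.19) = 0.4552
−0.09·log₂(0.09) = 0.3127
−0.14·log₂(0.14) = 0.3971
Sum ≈ 2.6791 → 2.679 bits.

2.679 bits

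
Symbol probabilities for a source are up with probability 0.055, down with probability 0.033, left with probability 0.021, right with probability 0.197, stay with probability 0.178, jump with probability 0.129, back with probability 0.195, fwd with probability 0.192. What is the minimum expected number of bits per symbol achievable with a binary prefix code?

Repeatedly combine the two least-probable nodes; the expected code length is the sum of the merged weights.
merge 21/1000 + 33/1000 → 27/500
merge 27/500 + 11/200 → 109/1000
merge 109/1000 + 129/1000 → 119/500
merge 89/500 + 24/125 → 37/100
merge 39/200 + 197/1000 → 49/125
merge 119/500 + 37/100 → 76/125
merge 49/125 + 76/125 → 1
L = 27/500 + 109/1000 + 119/500 + 37/100 + 49/125 + 76/125 + 1 = 2771/1000 = 2.771 bits/symbol.

2.771 bits/symbol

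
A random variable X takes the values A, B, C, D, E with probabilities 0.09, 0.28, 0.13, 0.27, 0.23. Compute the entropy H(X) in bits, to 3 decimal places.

2.207 bits

H = −Σ pᵢ log₂ pᵢ.
−0.09·log₂(0.09) = 0.3127
−0.28·log₂(0.28) = 0.5142
−0.13·log₂(0.13) = 0.3826
−0.27·log₂(0.27) = 0.5100
−0.23·log₂(0.23) = 0.4877
Sum ≈ 2.2072 → 2.207 bits.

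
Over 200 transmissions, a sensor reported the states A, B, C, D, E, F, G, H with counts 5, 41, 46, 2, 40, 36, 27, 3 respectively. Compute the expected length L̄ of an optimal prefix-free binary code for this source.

2.625 bits/symbol

Probabilities are the counts divided by 200.
Repeatedly combine the two least-probable nodes; the expected code length is the sum of the merged weights.
merge 1/100 + 3/200 → 1/40
merge 1/40 + 1/40 → 1/20
merge 1/20 + 27/200 → 37/200
merge 9/50 + 37/200 → 73/200
merge 1/5 + 41/200 → 81/200
merge 23/100 + 73/200 → 119/200
merge 81/200 + 119/200 → 1
L = 1/40 + 1/20 + 37/200 + 73/200 + 81/200 + 119/200 + 1 = 21/8 = 2.625 bits/symbol.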